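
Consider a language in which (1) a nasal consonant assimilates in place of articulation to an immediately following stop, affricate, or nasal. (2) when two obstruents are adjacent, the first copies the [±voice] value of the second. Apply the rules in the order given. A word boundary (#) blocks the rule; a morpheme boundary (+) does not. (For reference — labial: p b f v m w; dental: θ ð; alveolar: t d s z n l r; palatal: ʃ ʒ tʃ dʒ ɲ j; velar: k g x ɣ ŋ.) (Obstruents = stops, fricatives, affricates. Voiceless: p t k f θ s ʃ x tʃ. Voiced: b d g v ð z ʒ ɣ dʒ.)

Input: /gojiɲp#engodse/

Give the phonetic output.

[gojimp#eŋgotse]

Rule 1: /ɲ/ before /p/ (labial) → [m]
Rule 1: /n/ before /g/ (velar) → [ŋ]
After rule 1: gojimp#eŋgodse
Rule 2: /d/ before /s/ (voiceless) → [t]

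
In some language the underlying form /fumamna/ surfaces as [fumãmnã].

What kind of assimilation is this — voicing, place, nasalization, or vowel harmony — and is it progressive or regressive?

/a/→[ã] /a/→[ã].
Each target copies a feature from the preceding segment, so the direction is progressive.

nasalization, progressive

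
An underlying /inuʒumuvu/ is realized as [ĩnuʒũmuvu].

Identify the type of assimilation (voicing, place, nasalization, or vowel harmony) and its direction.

/i/→[ĩ] /u/→[ũ].
Each target copies a feature from the following segment, so the direction is regressive.

nasalization, regressive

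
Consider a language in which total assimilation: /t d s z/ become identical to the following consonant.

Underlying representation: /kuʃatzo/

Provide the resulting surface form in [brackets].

[kuʃazzo]

/t/ before /z/ → [z] (total assimilation)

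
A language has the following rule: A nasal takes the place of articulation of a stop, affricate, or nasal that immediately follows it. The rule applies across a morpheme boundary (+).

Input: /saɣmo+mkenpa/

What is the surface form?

[saɣmo+ŋkempa]

/m/ before /k/ (velar) → [ŋ]
/n/ before /p/ (labial) → [m]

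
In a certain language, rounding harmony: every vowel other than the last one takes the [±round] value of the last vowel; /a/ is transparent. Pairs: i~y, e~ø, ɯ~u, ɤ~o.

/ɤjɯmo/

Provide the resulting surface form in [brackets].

[ojumo]

/ɤ/ harmonizes with /o/ ([+round]) → [o]
/ɯ/ harmonizes with /o/ ([+round]) → [u]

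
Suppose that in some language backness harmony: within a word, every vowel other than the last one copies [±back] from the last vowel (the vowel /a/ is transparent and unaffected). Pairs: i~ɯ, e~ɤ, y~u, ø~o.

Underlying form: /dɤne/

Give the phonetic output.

/ɤ/ harmonizes with /e/ ([-back]) → [e]

[dene]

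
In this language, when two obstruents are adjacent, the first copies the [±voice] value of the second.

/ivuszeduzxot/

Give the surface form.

/s/ before /z/ (voiced) → [z]
/z/ before /x/ (voiceless) → [s]

[ivuzzedusxot]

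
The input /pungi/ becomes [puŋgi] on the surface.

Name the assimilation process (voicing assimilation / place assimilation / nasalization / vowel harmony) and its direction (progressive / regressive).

place assimilation, regressive

/n/→[ŋ].
Each target copies a feature from the following segment, so the direction is regressive.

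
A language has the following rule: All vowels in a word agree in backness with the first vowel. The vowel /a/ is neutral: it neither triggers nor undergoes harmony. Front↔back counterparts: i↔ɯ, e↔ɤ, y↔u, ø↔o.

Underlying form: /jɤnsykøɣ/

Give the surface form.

[jɤnsukoɣ]

/y/ harmonizes with /ɤ/ ([+back]) → [u]
/ø/ harmonizes with /ɤ/ ([+back]) → [o]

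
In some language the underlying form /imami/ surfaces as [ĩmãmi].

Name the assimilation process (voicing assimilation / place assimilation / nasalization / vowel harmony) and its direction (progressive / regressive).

nasalization, regressive

/i/→[ĩ] /a/→[ã].
Each target copies a feature from the following segment, so the direction is regressive.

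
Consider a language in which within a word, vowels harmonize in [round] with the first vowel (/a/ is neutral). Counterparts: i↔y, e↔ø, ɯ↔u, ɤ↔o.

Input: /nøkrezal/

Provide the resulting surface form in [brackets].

[nøkrøzal]

/e/ harmonizes with /ø/ ([+round]) → [ø]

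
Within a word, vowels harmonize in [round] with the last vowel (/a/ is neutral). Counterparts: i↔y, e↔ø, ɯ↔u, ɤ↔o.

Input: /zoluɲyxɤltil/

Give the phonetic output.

/o/ harmonizes with /i/ ([-round]) → [ɤ]
/u/ harmonizes with /i/ ([-round]) → [ɯ]
/y/ harmonizes with /i/ ([-round]) → [i]

[zɤlɯɲixɤltil]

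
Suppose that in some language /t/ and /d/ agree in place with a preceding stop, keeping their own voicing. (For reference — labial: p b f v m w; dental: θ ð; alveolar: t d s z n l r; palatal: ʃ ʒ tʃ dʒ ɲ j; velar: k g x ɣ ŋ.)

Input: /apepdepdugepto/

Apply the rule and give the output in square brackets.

[apepbepbugeppo]

/d/ after /p/ (labial) → [b]
/d/ after /p/ (labial) → [b]
/t/ after /p/ (labial) → [p]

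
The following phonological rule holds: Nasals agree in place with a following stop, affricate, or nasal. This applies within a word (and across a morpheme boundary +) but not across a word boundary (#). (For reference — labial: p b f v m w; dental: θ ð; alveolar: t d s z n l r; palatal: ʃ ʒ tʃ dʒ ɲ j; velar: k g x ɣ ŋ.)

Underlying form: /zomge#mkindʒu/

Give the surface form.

/m/ before /g/ (velar) → [ŋ]
/m/ before /k/ (velar) → [ŋ]
/n/ before /dʒ/ (palatal) → [ɲ]

[zoŋge#ŋkiɲdʒu]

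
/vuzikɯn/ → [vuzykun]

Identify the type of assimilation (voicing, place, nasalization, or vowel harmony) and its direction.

vowel harmony, progressive

/i/→[y] /ɯ/→[u].
Vowels agree with the first vowel, so the harmony is progressive.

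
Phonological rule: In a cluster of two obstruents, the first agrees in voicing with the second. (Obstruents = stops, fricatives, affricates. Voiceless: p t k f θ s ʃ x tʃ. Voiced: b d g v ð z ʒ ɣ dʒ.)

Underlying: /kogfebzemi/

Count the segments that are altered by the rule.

/g/ before /f/ (voiceless) → [k]
1 segment changes.

1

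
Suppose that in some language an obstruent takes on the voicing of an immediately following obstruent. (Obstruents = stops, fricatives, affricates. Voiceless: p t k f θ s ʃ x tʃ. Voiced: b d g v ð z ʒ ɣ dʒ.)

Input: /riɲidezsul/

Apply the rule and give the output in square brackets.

/z/ before /s/ (voiceless) → [s]

[riɲidessul]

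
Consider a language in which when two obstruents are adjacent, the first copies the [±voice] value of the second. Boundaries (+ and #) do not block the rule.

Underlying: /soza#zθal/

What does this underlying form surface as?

/z/ before /θ/ (voiceless) → [s]

[soza#sθal]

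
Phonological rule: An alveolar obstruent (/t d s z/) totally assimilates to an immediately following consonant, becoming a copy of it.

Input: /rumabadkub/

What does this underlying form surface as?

[rumabakkub]

/d/ before /k/ → [k] (total assimilation)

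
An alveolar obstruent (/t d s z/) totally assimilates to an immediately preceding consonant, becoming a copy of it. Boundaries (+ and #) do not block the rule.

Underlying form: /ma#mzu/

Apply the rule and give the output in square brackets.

/z/ after /m/ → [m] (total assimilation)

[ma#mmu]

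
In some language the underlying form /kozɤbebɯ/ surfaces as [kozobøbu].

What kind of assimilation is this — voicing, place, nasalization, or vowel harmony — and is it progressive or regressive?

vowel harmony, progressive

/ɤ/→[o] /e/→[ø] /ɯ/→[u].
Vowels agree with the first vowel, so the harmony is progressive.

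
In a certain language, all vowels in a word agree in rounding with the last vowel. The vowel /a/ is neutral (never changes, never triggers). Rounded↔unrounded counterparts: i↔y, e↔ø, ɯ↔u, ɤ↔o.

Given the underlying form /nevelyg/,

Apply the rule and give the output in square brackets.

/e/ harmonizes with /y/ ([+round]) → [ø]
/e/ harmonizes with /y/ ([+round]) → [ø]

[nøvølyg]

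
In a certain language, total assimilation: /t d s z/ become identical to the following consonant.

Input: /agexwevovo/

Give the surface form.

no segment meets the rule's conditions; no change.

[agexwevovo]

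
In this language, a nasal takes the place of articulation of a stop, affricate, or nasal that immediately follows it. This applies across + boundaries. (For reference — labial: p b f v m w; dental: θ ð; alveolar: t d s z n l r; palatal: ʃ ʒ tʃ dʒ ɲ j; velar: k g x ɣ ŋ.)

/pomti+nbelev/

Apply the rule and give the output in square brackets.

/m/ before /t/ (alveolar) → [n]
/n/ before /b/ (labial) → [m]

[ponti+mbelev]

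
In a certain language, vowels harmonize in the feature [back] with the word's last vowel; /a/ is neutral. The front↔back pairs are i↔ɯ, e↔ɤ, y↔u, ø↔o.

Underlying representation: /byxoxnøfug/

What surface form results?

[buxoxnofug]

/y/ harmonizes with /u/ ([+back]) → [u]
/ø/ harmonizes with /u/ ([+back]) → [o]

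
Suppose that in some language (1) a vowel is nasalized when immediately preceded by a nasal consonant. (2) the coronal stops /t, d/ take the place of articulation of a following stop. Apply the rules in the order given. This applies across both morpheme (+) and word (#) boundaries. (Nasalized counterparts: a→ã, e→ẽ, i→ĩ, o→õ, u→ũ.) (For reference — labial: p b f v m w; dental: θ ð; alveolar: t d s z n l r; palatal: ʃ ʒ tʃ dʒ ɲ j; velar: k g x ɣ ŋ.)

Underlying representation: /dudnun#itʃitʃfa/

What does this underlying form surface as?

Rule 1: /u/ after nasal /n/ → [ũ]
Rule 1: /i/ after nasal /n/ → [ĩ]
After rule 1: dudnũn#ĩtʃitʃfa
Rule 2: no segment meets the rule's conditions; no change.

[dudnũn#ĩtʃitʃfa]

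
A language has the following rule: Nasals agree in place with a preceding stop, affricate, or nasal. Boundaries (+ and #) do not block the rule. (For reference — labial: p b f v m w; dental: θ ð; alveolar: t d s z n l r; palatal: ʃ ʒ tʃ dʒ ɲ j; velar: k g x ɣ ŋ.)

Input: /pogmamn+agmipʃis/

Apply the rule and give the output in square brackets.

[pogŋamm+agŋipʃis]

/m/ after /g/ (velar) → [ŋ]
/n/ after /m/ (labial) → [m]
/m/ after /g/ (velar) → [ŋ]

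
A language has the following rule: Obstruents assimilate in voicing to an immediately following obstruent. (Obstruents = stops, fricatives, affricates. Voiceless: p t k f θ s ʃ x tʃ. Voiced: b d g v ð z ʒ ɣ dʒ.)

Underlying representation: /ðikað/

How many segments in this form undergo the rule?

No segment meets the rule's conditions.

0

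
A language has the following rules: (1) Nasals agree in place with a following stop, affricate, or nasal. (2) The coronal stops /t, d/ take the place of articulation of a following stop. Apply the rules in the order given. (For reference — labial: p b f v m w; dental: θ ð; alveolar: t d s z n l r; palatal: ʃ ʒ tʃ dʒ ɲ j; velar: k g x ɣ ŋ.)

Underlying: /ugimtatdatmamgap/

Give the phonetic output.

[ugintatdatmaŋgap]

Rule 1: /m/ before /t/ (alveolar) → [n]
Rule 1: /m/ before /g/ (velar) → [ŋ]
After rule 1: ugintatdatmaŋgap
Rule 2: no segment meets the rule's conditions; no change.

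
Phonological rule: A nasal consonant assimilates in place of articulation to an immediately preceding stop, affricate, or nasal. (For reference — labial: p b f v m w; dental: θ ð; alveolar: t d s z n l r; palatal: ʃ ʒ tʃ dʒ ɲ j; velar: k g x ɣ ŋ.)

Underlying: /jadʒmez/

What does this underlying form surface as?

[jadʒɲez]

/m/ after /dʒ/ (palatal) → [ɲ]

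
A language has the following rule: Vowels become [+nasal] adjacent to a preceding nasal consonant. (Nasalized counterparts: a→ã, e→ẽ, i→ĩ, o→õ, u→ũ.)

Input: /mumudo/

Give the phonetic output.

[mũmũdo]

/u/ after nasal /m/ → [ũ]
/u/ after nasal /m/ → [ũ]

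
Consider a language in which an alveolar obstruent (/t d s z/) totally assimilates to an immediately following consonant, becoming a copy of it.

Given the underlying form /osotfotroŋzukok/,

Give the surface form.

/t/ before /f/ → [f] (total assimilation)
/t/ before /r/ → [r] (total assimilation)

[osofforroŋzukok]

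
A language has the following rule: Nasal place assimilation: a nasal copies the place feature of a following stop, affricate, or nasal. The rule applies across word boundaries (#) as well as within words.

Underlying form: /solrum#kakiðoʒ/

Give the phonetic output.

/m/ before /k/ (velar) → [ŋ]

[solruŋ#kakiðoʒ]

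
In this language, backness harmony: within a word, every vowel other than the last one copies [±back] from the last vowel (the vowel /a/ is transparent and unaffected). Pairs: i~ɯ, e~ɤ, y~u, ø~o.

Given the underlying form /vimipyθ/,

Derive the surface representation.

no segment meets the rule's conditions; no change.

[vimipyθ]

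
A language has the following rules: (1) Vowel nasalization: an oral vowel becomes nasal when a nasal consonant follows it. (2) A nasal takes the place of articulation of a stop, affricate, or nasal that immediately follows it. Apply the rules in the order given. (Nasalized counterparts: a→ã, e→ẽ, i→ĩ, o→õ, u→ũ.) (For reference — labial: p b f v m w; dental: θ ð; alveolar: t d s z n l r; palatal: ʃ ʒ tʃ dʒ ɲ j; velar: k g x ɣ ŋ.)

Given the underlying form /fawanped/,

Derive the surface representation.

Rule 1: /a/ before nasal /n/ → [ã]
After rule 1: fawãnped
Rule 2: /n/ before /p/ (labial) → [m]

[fawãmped]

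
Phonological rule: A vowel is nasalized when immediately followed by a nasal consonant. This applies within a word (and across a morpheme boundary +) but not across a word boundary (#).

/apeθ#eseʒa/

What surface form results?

no segment meets the rule's conditions; no change.

[apeθ#eseʒa]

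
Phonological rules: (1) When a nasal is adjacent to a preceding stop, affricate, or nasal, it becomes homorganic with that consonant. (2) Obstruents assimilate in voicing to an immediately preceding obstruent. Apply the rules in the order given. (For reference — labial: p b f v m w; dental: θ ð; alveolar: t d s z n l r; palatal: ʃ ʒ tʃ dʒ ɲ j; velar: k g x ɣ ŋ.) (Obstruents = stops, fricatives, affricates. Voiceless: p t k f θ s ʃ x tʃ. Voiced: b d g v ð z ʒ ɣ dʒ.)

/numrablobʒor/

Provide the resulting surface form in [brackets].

[numrablobʒor]

Rule 1: no segment meets the rule's conditions; no change.
After rule 1: numrablobʒor
Rule 2: no segment meets the rule's conditions; no change.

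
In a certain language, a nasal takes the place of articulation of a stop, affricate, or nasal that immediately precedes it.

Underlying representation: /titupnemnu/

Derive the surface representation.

/n/ after /p/ (labial) → [m]
/n/ after /m/ (labial) → [m]

[titupmemmu]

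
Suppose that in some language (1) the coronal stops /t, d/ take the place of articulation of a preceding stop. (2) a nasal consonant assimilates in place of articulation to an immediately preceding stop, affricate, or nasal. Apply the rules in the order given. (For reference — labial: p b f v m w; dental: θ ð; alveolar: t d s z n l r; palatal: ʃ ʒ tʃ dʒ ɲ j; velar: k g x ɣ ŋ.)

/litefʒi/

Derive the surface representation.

[litefʒi]

Rule 1: no segment meets the rule's conditions; no change.
After rule 1: litefʒi
Rule 2: no segment meets the rule's conditions; no change.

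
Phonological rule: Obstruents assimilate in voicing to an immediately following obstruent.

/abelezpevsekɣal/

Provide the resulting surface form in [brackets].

/z/ before /p/ (voiceless) → [s]
/v/ before /s/ (voiceless) → [f]
/k/ before /ɣ/ (voiced) → [g]

[abelespefsegɣal]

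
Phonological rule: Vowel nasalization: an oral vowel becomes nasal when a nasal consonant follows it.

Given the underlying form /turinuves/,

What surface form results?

/i/ before nasal /n/ → [ĩ]

[turĩnuves]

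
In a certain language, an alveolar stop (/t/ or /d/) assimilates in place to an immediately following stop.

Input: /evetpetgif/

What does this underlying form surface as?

/t/ before /p/ (labial) → [p]
/t/ before /g/ (velar) → [k]

[eveppekgif]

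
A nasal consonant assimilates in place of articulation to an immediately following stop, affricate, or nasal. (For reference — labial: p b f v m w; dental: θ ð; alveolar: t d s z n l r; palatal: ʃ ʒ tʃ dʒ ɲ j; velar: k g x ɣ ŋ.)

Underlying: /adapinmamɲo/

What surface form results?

[adapimmaɲɲo]

/n/ before /m/ (labial) → [m]
/m/ before /ɲ/ (palatal) → [ɲ]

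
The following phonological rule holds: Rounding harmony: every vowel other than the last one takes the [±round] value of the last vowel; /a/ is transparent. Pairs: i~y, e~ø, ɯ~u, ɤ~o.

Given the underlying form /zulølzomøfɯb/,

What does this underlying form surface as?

/u/ harmonizes with /ɯ/ ([-round]) → [ɯ]
/ø/ harmonizes with /ɯ/ ([-round]) → [e]
/o/ harmonizes with /ɯ/ ([-round]) → [ɤ]
/ø/ harmonizes with /ɯ/ ([-round]) → [e]

[zɯlelzɤmefɯb]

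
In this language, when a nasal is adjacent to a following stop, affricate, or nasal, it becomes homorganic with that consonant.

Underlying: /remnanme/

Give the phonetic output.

[rennamme]

/m/ before /n/ (alveolar) → [n]
/n/ before /m/ (labial) → [m]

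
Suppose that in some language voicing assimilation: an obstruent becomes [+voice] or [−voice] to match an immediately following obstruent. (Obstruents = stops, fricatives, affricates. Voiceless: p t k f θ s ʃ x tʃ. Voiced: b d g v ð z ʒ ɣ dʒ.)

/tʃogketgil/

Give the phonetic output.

[tʃokkedgil]

/g/ before /k/ (voiceless) → [k]
/t/ before /g/ (voiced) → [d]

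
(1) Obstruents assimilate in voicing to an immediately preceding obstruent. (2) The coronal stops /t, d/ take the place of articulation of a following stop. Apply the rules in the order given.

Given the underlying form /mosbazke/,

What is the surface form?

[mospazge]

Rule 1: /b/ after /s/ (voiceless) → [p]
Rule 1: /k/ after /z/ (voiced) → [g]
After rule 1: mospazge
Rule 2: no segment meets the rule's conditions; no change.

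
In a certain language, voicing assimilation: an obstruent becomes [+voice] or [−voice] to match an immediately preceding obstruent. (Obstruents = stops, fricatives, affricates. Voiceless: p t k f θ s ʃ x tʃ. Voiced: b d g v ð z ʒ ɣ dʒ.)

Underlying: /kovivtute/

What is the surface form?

[kovivdute]

/t/ after /v/ (voiced) → [d]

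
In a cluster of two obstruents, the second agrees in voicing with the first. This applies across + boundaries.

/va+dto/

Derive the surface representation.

[va+ddo]

/t/ after /d/ (voiced) → [d]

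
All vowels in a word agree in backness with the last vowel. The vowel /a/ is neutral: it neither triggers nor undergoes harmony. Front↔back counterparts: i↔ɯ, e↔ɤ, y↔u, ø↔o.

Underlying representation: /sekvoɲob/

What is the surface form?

[sɤkvoɲob]

/e/ harmonizes with /o/ ([+back]) → [ɤ]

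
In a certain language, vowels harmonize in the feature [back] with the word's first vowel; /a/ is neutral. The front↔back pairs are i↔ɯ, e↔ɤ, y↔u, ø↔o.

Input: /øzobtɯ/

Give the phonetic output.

/o/ harmonizes with /ø/ ([-back]) → [ø]
/ɯ/ harmonizes with /ø/ ([-back]) → [i]

[øzøbti]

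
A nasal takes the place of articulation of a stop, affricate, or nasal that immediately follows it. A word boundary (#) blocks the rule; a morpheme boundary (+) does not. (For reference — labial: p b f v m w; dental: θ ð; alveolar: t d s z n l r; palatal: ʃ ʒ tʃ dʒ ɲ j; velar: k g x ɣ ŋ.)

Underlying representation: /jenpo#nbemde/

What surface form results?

/n/ before /p/ (labial) → [m]
/n/ before /b/ (labial) → [m]
/m/ before /d/ (alveolar) → [n]

[jempo#mbende]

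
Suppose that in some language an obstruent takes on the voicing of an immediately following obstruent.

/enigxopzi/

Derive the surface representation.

/g/ before /x/ (voiceless) → [k]
/p/ before /z/ (voiced) → [b]

[enikxobzi]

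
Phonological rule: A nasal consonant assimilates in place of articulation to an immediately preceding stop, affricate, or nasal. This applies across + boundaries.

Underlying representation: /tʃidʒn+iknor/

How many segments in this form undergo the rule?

/n/ after /dʒ/ (palatal) → [ɲ]
/n/ after /k/ (velar) → [ŋ]
2 segments change.

2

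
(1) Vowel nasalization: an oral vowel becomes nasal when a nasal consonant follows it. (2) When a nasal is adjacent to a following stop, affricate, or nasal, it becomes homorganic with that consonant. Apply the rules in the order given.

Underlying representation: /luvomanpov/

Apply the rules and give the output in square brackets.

[luvõmãmpov]

Rule 1: /o/ before nasal /m/ → [õ]
Rule 1: /a/ before nasal /n/ → [ã]
After rule 1: luvõmãnpov
Rule 2: /n/ before /p/ (labial) → [m]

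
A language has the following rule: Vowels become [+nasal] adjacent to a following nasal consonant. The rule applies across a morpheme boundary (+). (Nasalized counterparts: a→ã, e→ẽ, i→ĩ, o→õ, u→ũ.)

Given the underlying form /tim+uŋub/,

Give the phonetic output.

/i/ before nasal /m/ → [ĩ]
/u/ before nasal /ŋ/ → [ũ]

[tĩm+ũŋub]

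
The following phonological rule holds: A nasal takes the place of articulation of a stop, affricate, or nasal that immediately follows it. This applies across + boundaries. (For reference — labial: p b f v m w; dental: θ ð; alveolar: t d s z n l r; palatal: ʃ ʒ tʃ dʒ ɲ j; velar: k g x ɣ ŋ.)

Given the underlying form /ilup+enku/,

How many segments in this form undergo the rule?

1

/n/ before /k/ (velar) → [ŋ]
1 segment changes.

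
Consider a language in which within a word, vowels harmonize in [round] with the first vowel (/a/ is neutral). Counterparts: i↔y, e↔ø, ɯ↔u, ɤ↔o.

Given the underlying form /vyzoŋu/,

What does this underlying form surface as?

[vyzoŋu]

no segment meets the rule's conditions; no change.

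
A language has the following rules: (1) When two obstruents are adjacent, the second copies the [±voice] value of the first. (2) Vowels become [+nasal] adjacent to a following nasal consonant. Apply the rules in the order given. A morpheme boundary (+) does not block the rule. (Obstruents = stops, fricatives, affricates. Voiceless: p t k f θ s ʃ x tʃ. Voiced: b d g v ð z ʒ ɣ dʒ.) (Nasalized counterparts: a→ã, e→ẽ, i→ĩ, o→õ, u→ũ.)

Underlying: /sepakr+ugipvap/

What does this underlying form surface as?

Rule 1: /v/ after /p/ (voiceless) → [f]
After rule 1: sepakr+ugipfap
Rule 2: no segment meets the rule's conditions; no change.

[sepakr+ugipfap]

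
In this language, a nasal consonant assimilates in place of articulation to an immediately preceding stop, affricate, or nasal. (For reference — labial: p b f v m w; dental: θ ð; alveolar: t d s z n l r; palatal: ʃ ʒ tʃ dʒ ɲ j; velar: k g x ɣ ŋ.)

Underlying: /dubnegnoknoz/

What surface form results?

/n/ after /b/ (labial) → [m]
/n/ after /g/ (velar) → [ŋ]
/n/ after /k/ (velar) → [ŋ]

[dubmegŋokŋoz]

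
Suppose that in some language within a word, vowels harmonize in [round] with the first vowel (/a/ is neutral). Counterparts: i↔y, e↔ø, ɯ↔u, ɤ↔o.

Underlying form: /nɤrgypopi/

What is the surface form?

/y/ harmonizes with /ɤ/ ([-round]) → [i]
/o/ harmonizes with /ɤ/ ([-round]) → [ɤ]

[nɤrgipɤpi]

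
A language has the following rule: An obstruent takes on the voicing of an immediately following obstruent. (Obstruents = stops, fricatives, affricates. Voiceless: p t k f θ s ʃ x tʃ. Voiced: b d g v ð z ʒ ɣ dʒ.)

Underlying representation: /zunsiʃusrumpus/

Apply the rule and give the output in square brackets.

no segment meets the rule's conditions; no change.

[zunsiʃusrumpus]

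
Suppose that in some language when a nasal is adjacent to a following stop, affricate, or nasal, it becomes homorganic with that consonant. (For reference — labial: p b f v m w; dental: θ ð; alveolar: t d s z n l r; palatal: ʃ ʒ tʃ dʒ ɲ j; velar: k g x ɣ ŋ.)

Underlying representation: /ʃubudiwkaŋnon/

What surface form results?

/ŋ/ before /n/ (alveolar) → [n]

[ʃubudiwkannon]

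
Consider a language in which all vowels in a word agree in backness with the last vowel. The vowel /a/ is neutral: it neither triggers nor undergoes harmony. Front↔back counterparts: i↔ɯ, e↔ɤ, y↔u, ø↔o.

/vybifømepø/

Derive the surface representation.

[vybifømepø]

no segment meets the rule's conditions; no change.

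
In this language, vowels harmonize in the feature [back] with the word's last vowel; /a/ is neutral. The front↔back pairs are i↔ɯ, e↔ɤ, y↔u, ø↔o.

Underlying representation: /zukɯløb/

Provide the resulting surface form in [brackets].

[zykiløb]

/u/ harmonizes with /ø/ ([-back]) → [y]
/ɯ/ harmonizes with /ø/ ([-back]) → [i]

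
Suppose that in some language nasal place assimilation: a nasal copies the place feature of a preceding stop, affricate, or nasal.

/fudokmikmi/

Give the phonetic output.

/m/ after /k/ (velar) → [ŋ]
/m/ after /k/ (velar) → [ŋ]

[fudokŋikŋi]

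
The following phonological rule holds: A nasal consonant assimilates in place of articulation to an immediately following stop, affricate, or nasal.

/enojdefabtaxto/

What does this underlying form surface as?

no segment meets the rule's conditions; no change.

[enojdefabtaxto]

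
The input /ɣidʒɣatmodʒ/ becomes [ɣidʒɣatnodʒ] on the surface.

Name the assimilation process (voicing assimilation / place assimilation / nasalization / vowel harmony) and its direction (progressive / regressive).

place assimilation, progressive

/m/→[n].
Each target copies a feature from the preceding segment, so the direction is progressive.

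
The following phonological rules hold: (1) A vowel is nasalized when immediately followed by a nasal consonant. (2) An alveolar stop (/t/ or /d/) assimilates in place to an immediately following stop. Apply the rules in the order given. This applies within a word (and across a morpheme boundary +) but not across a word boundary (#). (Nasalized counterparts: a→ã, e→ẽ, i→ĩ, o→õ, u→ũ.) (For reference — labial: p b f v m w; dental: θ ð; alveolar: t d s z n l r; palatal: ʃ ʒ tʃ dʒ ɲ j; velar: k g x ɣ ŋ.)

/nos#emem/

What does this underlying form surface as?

[nos#ẽmẽm]

Rule 1: /e/ before nasal /m/ → [ẽ]
Rule 1: /e/ before nasal /m/ → [ẽ]
After rule 1: nos#ẽmẽm
Rule 2: no segment meets the rule's conditions; no change.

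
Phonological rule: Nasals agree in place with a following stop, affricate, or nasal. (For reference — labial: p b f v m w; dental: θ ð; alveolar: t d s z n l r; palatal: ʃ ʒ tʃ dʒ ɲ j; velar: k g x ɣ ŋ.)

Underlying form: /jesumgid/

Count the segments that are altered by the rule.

1

/m/ before /g/ (velar) → [ŋ]
1 segment changes.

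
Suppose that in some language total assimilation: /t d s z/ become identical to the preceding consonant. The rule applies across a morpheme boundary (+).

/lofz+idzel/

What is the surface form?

[loff+iddel]

/z/ after /f/ → [f] (total assimilation)
/z/ after /d/ → [d] (total assimilation)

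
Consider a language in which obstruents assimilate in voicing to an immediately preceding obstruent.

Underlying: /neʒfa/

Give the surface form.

/f/ after /ʒ/ (voiced) → [v]

[neʒva]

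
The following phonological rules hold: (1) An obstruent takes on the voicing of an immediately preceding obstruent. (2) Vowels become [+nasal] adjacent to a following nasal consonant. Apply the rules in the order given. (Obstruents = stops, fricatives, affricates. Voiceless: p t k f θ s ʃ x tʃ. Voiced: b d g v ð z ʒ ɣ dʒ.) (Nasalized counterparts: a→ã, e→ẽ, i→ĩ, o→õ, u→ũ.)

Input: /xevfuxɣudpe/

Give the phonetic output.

Rule 1: /f/ after /v/ (voiced) → [v]
Rule 1: /ɣ/ after /x/ (voiceless) → [x]
Rule 1: /p/ after /d/ (voiced) → [b]
After rule 1: xevvuxxudbe
Rule 2: no segment meets the rule's conditions; no change.

[xevvuxxudbe]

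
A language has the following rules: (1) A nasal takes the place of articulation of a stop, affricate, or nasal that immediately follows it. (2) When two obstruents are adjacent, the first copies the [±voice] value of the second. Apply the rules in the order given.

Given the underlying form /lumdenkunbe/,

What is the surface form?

[lundeŋkumbe]

Rule 1: /m/ before /d/ (alveolar) → [n]
Rule 1: /n/ before /k/ (velar) → [ŋ]
Rule 1: /n/ before /b/ (labial) → [m]
After rule 1: lundeŋkumbe
Rule 2: no segment meets the rule's conditions; no change.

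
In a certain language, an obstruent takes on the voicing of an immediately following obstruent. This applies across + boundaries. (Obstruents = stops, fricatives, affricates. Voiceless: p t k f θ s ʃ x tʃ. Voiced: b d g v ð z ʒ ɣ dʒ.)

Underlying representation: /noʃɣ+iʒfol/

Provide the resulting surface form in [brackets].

[noʒɣ+iʃfol]

/ʃ/ before /ɣ/ (voiced) → [ʒ]
/ʒ/ before /f/ (voiceless) → [ʃ]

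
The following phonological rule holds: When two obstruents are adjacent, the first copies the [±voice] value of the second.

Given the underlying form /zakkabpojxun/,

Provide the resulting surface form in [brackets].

[zakkappojxun]

/b/ before /p/ (voiceless) → [p]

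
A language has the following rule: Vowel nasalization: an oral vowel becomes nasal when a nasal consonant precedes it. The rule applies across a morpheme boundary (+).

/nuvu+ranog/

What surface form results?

/u/ after nasal /n/ → [ũ]
/o/ after nasal /n/ → [õ]

[nũvu+ranõg]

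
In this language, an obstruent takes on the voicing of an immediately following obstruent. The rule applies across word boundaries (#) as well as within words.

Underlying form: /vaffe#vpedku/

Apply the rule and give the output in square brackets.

/v/ before /p/ (voiceless) → [f]
/d/ before /k/ (voiceless) → [t]

[vaffe#fpetku]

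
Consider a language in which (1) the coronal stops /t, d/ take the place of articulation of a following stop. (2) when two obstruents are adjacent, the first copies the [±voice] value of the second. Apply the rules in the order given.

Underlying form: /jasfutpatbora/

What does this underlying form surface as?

[jasfuppabbora]

Rule 1: /t/ before /p/ (labial) → [p]
Rule 1: /t/ before /b/ (labial) → [p]
After rule 1: jasfuppapbora
Rule 2: /p/ before /b/ (voiced) → [b]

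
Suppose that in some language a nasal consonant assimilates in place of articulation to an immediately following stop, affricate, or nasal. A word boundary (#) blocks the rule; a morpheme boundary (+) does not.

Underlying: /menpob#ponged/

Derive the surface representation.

[mempob#poŋged]

/n/ before /p/ (labial) → [m]
/n/ before /g/ (velar) → [ŋ]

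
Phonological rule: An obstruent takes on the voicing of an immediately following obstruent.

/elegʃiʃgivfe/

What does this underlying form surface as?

[elekʃiʒgiffe]

/g/ before /ʃ/ (voiceless) → [k]
/ʃ/ before /g/ (voiced) → [ʒ]
/v/ before /f/ (voiceless) → [f]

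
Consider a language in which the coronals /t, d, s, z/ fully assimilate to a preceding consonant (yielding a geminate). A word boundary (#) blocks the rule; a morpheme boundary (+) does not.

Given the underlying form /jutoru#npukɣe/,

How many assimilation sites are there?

No segment meets the rule's conditions.

0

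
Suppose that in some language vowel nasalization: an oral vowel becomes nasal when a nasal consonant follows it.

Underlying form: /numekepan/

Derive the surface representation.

/u/ before nasal /m/ → [ũ]
/a/ before nasal /n/ → [ã]

[nũmekepãn]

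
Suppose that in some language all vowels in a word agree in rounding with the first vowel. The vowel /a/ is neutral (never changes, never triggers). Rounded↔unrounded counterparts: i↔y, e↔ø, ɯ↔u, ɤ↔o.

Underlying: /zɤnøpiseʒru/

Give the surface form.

/ø/ harmonizes with /ɤ/ ([-round]) → [e]
/u/ harmonizes with /ɤ/ ([-round]) → [ɯ]

[zɤnepiseʒrɯ]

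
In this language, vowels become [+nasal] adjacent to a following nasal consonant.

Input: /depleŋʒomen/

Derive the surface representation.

[deplẽŋʒõmẽn]

/e/ before nasal /ŋ/ → [ẽ]
/o/ before nasal /m/ → [õ]
/e/ before nasal /n/ → [ẽ]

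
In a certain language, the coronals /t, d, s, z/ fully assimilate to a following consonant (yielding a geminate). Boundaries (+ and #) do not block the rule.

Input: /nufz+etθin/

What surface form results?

/t/ before /θ/ → [θ] (total assimilation)

[nufz+eθθin]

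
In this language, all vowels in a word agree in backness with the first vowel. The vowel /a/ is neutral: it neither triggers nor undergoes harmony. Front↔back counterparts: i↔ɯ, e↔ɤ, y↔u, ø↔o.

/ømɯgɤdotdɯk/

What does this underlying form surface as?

/ɯ/ harmonizes with /ø/ ([-back]) → [i]
/ɤ/ harmonizes with /ø/ ([-back]) → [e]
/o/ harmonizes with /ø/ ([-back]) → [ø]
/ɯ/ harmonizes with /ø/ ([-back]) → [i]

[ømigedøtdik]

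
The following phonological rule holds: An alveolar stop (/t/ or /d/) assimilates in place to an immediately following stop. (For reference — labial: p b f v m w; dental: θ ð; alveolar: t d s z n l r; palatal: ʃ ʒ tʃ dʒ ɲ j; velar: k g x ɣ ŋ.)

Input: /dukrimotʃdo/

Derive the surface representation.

[dukrimotʃdo]

no segment meets the rule's conditions; no change.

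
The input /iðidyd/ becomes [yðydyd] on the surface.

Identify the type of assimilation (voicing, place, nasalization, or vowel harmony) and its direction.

vowel harmony, regressive

/i/→[y] /i/→[y].
Vowels agree with the last vowel, so the harmony is regressive.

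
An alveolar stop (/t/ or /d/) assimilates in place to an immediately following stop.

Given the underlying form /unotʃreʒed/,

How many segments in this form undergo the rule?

No segment meets the rule's conditions.

0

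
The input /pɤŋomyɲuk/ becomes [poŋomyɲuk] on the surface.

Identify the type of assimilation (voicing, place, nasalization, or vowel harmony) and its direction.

/ɤ/→[o].
Vowels agree with the last vowel, so the harmony is regressive.

vowel harmony, regressive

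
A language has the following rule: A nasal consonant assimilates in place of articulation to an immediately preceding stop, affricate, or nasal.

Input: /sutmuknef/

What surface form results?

/m/ after /t/ (alveolar) → [n]
/n/ after /k/ (velar) → [ŋ]

[sutnukŋef]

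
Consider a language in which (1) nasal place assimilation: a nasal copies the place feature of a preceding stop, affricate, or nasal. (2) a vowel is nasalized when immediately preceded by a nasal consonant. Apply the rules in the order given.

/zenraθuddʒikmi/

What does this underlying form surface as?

Rule 1: /m/ after /k/ (velar) → [ŋ]
After rule 1: zenraθuddʒikŋi
Rule 2: /i/ after nasal /ŋ/ → [ĩ]

[zenraθuddʒikŋĩ]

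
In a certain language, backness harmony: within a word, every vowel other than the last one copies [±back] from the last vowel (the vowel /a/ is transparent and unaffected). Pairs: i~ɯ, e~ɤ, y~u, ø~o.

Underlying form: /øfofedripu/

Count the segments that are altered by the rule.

3

/ø/ harmonizes with /u/ ([+back]) → [o]
/e/ harmonizes with /u/ ([+back]) → [ɤ]
/i/ harmonizes with /u/ ([+back]) → [ɯ]
3 segments change.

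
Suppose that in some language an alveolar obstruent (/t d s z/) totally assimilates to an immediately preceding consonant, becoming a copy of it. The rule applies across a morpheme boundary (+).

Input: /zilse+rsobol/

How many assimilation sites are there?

/s/ after /l/ → [l] (total assimilation)
/s/ after /r/ → [r] (total assimilation)
2 segments change.

2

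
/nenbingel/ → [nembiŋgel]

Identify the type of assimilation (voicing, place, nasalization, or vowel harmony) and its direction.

/n/→[m] /n/→[ŋ].
Each target copies a feature from the following segment, so the direction is regressive.

place assimilation, regressive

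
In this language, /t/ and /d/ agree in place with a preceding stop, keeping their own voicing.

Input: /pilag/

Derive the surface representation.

[pilag]

no segment meets the rule's conditions; no change.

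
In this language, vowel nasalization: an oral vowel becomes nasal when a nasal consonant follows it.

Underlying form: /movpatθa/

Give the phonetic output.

no segment meets the rule's conditions; no change.

[movpatθa]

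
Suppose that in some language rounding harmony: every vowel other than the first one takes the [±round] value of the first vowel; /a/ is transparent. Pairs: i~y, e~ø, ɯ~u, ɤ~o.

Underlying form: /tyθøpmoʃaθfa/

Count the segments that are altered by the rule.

No segment meets the rule's conditions.

0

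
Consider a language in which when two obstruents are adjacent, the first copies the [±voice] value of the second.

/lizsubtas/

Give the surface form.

/z/ before /s/ (voiceless) → [s]
/b/ before /t/ (voiceless) → [p]

[lissuptas]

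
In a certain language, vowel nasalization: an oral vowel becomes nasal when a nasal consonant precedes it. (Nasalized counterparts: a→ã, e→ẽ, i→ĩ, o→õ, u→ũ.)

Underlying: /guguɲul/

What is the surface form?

/u/ after nasal /ɲ/ → [ũ]

[guguɲũl]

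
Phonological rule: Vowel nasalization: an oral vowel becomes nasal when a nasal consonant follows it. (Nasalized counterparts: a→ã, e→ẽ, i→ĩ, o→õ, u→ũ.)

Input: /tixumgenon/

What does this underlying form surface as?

/u/ before nasal /m/ → [ũ]
/e/ before nasal /n/ → [ẽ]
/o/ before nasal /n/ → [õ]

[tixũmgẽnõn]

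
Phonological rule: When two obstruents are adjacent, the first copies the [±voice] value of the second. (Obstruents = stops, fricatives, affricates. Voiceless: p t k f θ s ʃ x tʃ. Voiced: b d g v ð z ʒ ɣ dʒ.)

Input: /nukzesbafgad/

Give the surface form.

[nugzezbavgad]

/k/ before /z/ (voiced) → [g]
/s/ before /b/ (voiced) → [z]
/f/ before /g/ (voiced) → [v]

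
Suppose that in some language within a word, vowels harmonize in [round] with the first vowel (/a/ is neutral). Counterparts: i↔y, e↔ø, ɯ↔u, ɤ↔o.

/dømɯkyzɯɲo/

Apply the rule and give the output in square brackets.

[dømukyzuɲo]

/ɯ/ harmonizes with /ø/ ([+round]) → [u]
/ɯ/ harmonizes with /ø/ ([+round]) → [u]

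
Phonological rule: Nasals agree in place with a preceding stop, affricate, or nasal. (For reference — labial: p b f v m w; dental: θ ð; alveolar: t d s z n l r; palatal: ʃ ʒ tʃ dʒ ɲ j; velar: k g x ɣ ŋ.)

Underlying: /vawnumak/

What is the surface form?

[vawnumak]

no segment meets the rule's conditions; no change.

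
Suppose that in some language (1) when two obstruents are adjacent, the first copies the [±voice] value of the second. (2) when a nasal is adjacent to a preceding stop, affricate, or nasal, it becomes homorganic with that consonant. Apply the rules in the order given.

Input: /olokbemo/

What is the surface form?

[ologbemo]

Rule 1: /k/ before /b/ (voiced) → [g]
After rule 1: ologbemo
Rule 2: no segment meets the rule's conditions; no change.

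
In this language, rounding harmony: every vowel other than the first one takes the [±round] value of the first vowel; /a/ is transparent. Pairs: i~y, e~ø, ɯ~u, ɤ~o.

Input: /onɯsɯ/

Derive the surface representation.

/ɯ/ harmonizes with /o/ ([+round]) → [u]
/ɯ/ harmonizes with /o/ ([+round]) → [u]

[onusu]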